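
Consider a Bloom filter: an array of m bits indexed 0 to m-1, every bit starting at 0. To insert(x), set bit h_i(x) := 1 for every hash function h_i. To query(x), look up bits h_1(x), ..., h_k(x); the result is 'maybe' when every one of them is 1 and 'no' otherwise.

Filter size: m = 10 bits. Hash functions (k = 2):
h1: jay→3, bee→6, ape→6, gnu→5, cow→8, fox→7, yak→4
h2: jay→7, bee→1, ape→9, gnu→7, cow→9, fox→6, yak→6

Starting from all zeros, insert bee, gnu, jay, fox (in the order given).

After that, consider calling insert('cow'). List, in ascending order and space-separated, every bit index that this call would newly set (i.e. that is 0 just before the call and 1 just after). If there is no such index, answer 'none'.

Answer: 8 9

Derivation:
Start: bits=0000000000
After insert 'bee': sets bits 1 6 -> bits=0100001000
After insert 'gnu': sets bits 5 7 -> bits=0100011100
After insert 'jay': sets bits 3 7 -> bits=0101011100
After insert 'fox': sets bits 6 7 -> bits=0101011100
insert 'cow' would touch bits 8 9; currently bit8=0, bit9=0
Bits that are 0 among those (would change 0->1): 8 9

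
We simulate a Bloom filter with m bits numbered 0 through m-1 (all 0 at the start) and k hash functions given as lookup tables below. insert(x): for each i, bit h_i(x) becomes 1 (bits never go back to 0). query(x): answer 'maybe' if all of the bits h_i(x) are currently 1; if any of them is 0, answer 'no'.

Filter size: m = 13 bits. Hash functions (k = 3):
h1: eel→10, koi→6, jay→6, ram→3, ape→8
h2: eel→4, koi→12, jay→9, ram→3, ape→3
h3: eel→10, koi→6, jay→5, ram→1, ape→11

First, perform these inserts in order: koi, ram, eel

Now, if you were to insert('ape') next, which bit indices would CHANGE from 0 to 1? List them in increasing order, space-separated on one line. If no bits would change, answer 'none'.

Start: bits=0000000000000
After insert 'koi': sets bits 6 12 -> bits=0000001000001
After insert 'ram': sets bits 1 3 -> bits=0101001000001
After insert 'eel': sets bits 4 10 -> bits=0101101000101
insert 'ape' would touch bits 3 8 11; currently bit3=1, bit8=0, bit11=0
Bits that are 0 among those (would change 0->1): 8 11

Answer: 8 11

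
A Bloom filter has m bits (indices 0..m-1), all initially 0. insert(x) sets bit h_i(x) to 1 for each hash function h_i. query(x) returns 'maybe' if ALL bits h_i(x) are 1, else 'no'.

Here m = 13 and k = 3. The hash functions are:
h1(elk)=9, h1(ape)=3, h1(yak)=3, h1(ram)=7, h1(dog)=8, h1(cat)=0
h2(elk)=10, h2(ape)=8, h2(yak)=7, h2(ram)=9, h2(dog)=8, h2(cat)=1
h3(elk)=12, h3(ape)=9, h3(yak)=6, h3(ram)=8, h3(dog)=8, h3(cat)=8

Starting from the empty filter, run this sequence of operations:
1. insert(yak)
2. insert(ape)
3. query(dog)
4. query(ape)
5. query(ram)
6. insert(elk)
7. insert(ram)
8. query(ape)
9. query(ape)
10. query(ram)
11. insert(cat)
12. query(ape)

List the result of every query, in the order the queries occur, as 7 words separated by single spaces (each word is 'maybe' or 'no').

Answer: maybe maybe maybe maybe maybe maybe maybe

Derivation:
Start: bits=0000000000000
Op 1: insert yak -> sets bits 3 6 7 -> bits=0001001100000
Op 2: insert ape -> sets bits 3 8 9 -> bits=0001001111000
Op 3: query dog -> checks bit8=1 (all 1) -> maybe
Op 4: query ape -> checks bit3=1, bit8=1, bit9=1 (all 1) -> maybe
Op 5: query ram -> checks bit7=1, bit8=1, bit9=1 (all 1) -> maybe
Op 6: insert elk -> sets bits 9 10 12 -> bits=0001001111101
Op 7: insert ram -> sets bits 7 8 9 -> bits=0001001111101
Op 8: query ape -> checks bit3=1, bit8=1, bit9=1 (all 1) -> maybe
Op 9: query ape -> checks bit3=1, bit8=1, bit9=1 (all 1) -> maybe
Op 10: query ram -> checks bit7=1, bit8=1, bit9=1 (all 1) -> maybe
Op 11: insert cat -> sets bits 0 1 8 -> bits=1101001111101
Op 12: query ape -> checks bit3=1, bit8=1, bit9=1 (all 1) -> maybe
Query results in order: maybe maybe maybe maybe maybe maybe maybe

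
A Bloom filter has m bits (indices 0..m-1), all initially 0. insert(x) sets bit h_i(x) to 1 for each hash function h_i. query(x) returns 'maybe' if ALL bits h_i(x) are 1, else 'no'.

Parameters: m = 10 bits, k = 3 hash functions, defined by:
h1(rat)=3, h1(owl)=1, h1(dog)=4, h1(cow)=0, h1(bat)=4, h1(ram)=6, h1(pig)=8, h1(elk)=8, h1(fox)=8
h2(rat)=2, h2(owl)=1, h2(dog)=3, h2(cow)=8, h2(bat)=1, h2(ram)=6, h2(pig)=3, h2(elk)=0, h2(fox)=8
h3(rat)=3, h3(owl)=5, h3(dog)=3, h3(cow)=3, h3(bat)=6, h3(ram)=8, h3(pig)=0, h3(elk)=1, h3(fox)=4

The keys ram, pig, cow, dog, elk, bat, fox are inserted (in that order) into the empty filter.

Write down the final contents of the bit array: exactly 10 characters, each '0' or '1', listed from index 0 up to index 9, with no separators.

Answer: 1101101010

Derivation:
Start: bits=0000000000
After insert 'ram': sets bits 6 8 -> bits=0000001010
After insert 'pig': sets bits 0 3 8 -> bits=1001001010
After insert 'cow': sets bits 0 3 8 -> bits=1001001010
After insert 'dog': sets bits 3 4 -> bits=1001101010
After insert 'elk': sets bits 0 1 8 -> bits=1101101010
After insert 'bat': sets bits 1 4 6 -> bits=1101101010
After insert 'fox': sets bits 4 8 -> bits=1101101010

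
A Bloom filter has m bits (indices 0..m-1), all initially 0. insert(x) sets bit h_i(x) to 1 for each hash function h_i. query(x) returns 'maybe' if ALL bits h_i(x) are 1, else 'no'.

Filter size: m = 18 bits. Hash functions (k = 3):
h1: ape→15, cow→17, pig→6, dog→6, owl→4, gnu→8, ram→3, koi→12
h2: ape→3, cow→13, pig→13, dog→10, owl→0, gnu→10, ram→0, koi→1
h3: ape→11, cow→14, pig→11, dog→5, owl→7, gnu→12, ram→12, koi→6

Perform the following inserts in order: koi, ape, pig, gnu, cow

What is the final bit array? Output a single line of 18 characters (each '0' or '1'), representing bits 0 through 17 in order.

Start: bits=000000000000000000
After insert 'koi': sets bits 1 6 12 -> bits=010000100000100000
After insert 'ape': sets bits 3 11 15 -> bits=010100100001100100
After insert 'pig': sets bits 6 11 13 -> bits=010100100001110100
After insert 'gnu': sets bits 8 10 12 -> bits=010100101011110100
After insert 'cow': sets bits 13 14 17 -> bits=010100101011111101

Answer: 010100101011111101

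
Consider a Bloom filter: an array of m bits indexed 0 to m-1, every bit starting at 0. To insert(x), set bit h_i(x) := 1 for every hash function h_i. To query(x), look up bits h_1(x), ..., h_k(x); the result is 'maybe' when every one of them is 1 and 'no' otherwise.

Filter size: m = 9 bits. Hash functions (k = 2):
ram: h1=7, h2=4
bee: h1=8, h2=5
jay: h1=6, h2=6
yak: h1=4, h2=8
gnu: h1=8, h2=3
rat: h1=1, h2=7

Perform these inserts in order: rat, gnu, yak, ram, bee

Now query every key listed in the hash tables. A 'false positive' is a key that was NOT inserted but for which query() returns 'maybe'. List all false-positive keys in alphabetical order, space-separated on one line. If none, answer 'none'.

Answer: none

Derivation:
Start: bits=000000000
After insert 'rat': sets bits 1 7 -> bits=010000010
After insert 'gnu': sets bits 3 8 -> bits=010100011
After insert 'yak': sets bits 4 8 -> bits=010110011
After insert 'ram': sets bits 4 7 -> bits=010110011
After insert 'bee': sets bits 5 8 -> bits=010111011
Not inserted: jay — query each against bits=010111011:
query jay: checks bit6=0 (has a 0) -> no => not a false positive
False positives (alphabetical): none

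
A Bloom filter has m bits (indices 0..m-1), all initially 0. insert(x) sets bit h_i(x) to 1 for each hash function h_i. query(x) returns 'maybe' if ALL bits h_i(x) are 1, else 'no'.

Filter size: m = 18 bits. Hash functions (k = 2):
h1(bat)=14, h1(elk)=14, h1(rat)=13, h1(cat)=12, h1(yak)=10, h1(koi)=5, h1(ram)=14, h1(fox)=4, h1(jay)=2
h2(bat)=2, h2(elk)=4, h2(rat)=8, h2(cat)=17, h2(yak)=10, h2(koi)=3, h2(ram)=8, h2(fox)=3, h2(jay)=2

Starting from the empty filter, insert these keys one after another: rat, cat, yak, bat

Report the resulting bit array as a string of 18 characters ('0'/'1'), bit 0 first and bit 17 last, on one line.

Answer: 001000001010111001

Derivation:
Start: bits=000000000000000000
After insert 'rat': sets bits 8 13 -> bits=000000001000010000
After insert 'cat': sets bits 12 17 -> bits=000000001000110001
After insert 'yak': sets bits 10 -> bits=000000001010110001
After insert 'bat': sets bits 2 14 -> bits=001000001010111001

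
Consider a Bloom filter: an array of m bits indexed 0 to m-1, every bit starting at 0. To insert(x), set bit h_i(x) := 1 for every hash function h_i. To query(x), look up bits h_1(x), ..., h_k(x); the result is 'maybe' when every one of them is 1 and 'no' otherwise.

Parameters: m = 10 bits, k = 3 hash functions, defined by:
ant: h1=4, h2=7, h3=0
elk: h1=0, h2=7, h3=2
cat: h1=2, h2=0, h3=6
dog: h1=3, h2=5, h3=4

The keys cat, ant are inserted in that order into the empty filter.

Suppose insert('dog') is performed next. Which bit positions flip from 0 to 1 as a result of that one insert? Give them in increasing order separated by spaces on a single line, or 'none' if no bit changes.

Start: bits=0000000000
After insert 'cat': sets bits 0 2 6 -> bits=1010001000
After insert 'ant': sets bits 0 4 7 -> bits=1010101100
insert 'dog' would touch bits 3 4 5; currently bit3=0, bit4=1, bit5=0
Bits that are 0 among those (would change 0->1): 3 5

Answer: 3 5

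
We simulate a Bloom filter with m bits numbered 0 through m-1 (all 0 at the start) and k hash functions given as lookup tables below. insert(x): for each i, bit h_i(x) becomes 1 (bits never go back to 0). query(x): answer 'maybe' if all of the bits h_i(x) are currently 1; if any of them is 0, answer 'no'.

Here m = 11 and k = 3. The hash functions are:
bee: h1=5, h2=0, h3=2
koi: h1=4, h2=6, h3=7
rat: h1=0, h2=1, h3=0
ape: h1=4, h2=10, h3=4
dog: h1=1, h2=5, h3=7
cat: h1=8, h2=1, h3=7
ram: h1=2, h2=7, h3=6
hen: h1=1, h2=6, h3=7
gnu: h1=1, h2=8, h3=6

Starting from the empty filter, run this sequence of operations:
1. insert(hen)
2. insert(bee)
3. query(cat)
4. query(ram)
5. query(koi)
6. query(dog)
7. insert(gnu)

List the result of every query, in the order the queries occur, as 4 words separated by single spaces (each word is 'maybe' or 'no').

Start: bits=00000000000
Op 1: insert hen -> sets bits 1 6 7 -> bits=01000011000
Op 2: insert bee -> sets bits 0 2 5 -> bits=11100111000
Op 3: query cat -> checks bit1=1, bit7=1, bit8=0 (has a 0) -> no
Op 4: query ram -> checks bit2=1, bit6=1, bit7=1 (all 1) -> maybe
Op 5: query koi -> checks bit4=0, bit6=1, bit7=1 (has a 0) -> no
Op 6: query dog -> checks bit1=1, bit5=1, bit7=1 (all 1) -> maybe
Op 7: insert gnu -> sets bits 1 6 8 -> bits=11100111100
Query results in order: no maybe no maybe

Answer: no maybe no maybe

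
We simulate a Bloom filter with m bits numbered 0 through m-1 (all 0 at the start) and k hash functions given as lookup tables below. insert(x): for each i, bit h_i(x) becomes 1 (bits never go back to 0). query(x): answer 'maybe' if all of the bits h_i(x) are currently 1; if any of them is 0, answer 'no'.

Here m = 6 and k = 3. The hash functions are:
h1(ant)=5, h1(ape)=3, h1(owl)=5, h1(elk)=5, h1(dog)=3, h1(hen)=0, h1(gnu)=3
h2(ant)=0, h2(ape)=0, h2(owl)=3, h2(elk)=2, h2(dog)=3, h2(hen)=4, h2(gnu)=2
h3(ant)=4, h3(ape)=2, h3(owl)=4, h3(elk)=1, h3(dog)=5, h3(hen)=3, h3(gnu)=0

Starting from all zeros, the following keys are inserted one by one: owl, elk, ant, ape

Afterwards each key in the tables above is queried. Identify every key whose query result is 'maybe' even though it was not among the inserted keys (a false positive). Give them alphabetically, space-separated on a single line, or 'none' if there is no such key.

Answer: dog gnu hen

Derivation:
Start: bits=000000
After insert 'owl': sets bits 3 4 5 -> bits=000111
After insert 'elk': sets bits 1 2 5 -> bits=011111
After insert 'ant': sets bits 0 4 5 -> bits=111111
After insert 'ape': sets bits 0 2 3 -> bits=111111
Not inserted: dog gnu hen — query each against bits=111111:
query dog: checks bit3=1, bit5=1 (all 1) -> maybe => FALSE POSITIVE
query gnu: checks bit0=1, bit2=1, bit3=1 (all 1) -> maybe => FALSE POSITIVE
query hen: checks bit0=1, bit3=1, bit4=1 (all 1) -> maybe => FALSE POSITIVE
False positives (alphabetical): dog gnu hen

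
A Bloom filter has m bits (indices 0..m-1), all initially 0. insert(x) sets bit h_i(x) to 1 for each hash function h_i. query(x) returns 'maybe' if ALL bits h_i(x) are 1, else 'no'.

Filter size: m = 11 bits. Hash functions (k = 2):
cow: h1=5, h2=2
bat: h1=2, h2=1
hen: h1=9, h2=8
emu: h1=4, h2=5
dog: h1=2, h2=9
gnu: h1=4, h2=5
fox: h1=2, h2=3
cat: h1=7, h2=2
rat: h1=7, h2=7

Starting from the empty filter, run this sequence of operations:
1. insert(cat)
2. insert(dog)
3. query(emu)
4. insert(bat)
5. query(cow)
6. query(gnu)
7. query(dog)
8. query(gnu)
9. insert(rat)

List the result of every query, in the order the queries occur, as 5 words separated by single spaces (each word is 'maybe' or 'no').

Answer: no no no maybe no

Derivation:
Start: bits=00000000000
Op 1: insert cat -> sets bits 2 7 -> bits=00100001000
Op 2: insert dog -> sets bits 2 9 -> bits=00100001010
Op 3: query emu -> checks bit4=0, bit5=0 (has a 0) -> no
Op 4: insert bat -> sets bits 1 2 -> bits=01100001010
Op 5: query cow -> checks bit2=1, bit5=0 (has a 0) -> no
Op 6: query gnu -> checks bit4=0, bit5=0 (has a 0) -> no
Op 7: query dog -> checks bit2=1, bit9=1 (all 1) -> maybe
Op 8: query gnu -> checks bit4=0, bit5=0 (has a 0) -> no
Op 9: insert rat -> sets bits 7 -> bits=01100001010
Query results in order: no no no maybe no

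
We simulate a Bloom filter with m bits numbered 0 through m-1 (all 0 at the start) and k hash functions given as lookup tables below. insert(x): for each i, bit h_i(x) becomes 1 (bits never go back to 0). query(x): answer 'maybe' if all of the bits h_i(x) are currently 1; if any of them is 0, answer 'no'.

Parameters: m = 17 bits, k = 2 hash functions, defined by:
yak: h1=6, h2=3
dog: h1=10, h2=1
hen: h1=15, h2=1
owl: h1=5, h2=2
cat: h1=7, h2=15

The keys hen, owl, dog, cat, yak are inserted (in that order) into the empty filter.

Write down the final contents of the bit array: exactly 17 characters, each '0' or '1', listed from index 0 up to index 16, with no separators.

Start: bits=00000000000000000
After insert 'hen': sets bits 1 15 -> bits=01000000000000010
After insert 'owl': sets bits 2 5 -> bits=01100100000000010
After insert 'dog': sets bits 1 10 -> bits=01100100001000010
After insert 'cat': sets bits 7 15 -> bits=01100101001000010
After insert 'yak': sets bits 3 6 -> bits=01110111001000010

Answer: 01110111001000010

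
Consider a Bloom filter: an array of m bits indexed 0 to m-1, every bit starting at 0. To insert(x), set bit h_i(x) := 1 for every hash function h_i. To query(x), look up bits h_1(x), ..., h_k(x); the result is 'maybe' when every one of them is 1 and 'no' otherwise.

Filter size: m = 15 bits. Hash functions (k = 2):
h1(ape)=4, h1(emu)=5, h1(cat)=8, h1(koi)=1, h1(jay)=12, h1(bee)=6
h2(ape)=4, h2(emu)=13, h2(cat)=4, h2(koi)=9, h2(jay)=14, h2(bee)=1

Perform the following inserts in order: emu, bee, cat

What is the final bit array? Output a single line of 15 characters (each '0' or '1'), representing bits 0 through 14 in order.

Answer: 010011101000010

Derivation:
Start: bits=000000000000000
After insert 'emu': sets bits 5 13 -> bits=000001000000010
After insert 'bee': sets bits 1 6 -> bits=010001100000010
After insert 'cat': sets bits 4 8 -> bits=010011101000010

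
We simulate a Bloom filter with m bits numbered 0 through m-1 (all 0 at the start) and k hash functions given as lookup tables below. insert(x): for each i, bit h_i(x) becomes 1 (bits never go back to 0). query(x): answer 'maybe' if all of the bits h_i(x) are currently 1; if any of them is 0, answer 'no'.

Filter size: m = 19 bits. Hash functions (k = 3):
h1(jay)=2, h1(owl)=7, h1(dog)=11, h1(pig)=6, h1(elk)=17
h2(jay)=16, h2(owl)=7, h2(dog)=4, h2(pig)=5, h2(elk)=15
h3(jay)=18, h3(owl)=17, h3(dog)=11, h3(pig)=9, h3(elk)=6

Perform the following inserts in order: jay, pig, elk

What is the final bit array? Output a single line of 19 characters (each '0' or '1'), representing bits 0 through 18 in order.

Start: bits=0000000000000000000
After insert 'jay': sets bits 2 16 18 -> bits=0010000000000000101
After insert 'pig': sets bits 5 6 9 -> bits=0010011001000000101
After insert 'elk': sets bits 6 15 17 -> bits=0010011001000001111

Answer: 0010011001000001111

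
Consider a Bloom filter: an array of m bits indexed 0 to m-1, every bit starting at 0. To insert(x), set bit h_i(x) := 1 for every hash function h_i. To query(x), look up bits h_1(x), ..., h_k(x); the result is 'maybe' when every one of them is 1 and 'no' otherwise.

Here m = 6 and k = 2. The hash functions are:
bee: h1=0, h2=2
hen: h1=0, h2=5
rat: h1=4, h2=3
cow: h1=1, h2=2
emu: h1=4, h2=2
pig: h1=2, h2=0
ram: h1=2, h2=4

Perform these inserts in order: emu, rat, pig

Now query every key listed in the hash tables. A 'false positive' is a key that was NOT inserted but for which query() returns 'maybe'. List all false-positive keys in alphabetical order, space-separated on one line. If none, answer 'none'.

Answer: bee ram

Derivation:
Start: bits=000000
After insert 'emu': sets bits 2 4 -> bits=001010
After insert 'rat': sets bits 3 4 -> bits=001110
After insert 'pig': sets bits 0 2 -> bits=101110
Not inserted: bee cow hen ram — query each against bits=101110:
query bee: checks bit0=1, bit2=1 (all 1) -> maybe => FALSE POSITIVE
query cow: checks bit1=0, bit2=1 (has a 0) -> no => not a false positive
query hen: checks bit0=1, bit5=0 (has a 0) -> no => not a false positive
query ram: checks bit2=1, bit4=1 (all 1) -> maybe => FALSE POSITIVE
False positives (alphabetical): bee ram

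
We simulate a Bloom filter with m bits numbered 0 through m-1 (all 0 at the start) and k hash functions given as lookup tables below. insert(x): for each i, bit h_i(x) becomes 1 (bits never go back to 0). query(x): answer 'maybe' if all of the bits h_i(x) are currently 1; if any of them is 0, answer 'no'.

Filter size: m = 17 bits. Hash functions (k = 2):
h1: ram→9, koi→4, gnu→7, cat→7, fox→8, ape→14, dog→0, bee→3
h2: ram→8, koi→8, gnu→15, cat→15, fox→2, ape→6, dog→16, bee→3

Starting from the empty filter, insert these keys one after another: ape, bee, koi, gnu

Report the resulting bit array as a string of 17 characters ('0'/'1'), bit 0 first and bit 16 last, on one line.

Answer: 00011011100000110

Derivation:
Start: bits=00000000000000000
After insert 'ape': sets bits 6 14 -> bits=00000010000000100
After insert 'bee': sets bits 3 -> bits=00010010000000100
After insert 'koi': sets bits 4 8 -> bits=00011010100000100
After insert 'gnu': sets bits 7 15 -> bits=00011011100000110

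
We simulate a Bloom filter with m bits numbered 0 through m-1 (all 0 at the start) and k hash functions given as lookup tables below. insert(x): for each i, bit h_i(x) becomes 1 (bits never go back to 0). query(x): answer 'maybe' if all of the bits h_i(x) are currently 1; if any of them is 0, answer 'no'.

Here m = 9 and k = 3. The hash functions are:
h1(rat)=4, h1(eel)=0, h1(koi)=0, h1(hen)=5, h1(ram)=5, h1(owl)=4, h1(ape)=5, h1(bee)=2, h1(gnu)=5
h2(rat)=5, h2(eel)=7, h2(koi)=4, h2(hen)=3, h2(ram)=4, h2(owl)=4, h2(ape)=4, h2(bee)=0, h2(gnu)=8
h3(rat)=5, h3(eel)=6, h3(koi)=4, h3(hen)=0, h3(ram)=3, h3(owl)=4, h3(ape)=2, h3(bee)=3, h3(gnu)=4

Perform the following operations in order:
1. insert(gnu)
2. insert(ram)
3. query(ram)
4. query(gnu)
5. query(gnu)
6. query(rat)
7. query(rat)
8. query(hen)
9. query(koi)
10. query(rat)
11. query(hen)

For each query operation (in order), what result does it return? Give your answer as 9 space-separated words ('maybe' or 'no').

Answer: maybe maybe maybe maybe maybe no no maybe no

Derivation:
Start: bits=000000000
Op 1: insert gnu -> sets bits 4 5 8 -> bits=000011001
Op 2: insert ram -> sets bits 3 4 5 -> bits=000111001
Op 3: query ram -> checks bit3=1, bit4=1, bit5=1 (all 1) -> maybe
Op 4: query gnu -> checks bit4=1, bit5=1, bit8=1 (all 1) -> maybe
Op 5: query gnu -> checks bit4=1, bit5=1, bit8=1 (all 1) -> maybe
Op 6: query rat -> checks bit4=1, bit5=1 (all 1) -> maybe
Op 7: query rat -> checks bit4=1, bit5=1 (all 1) -> maybe
Op 8: query hen -> checks bit0=0, bit3=1, bit5=1 (has a 0) -> no
Op 9: query koi -> checks bit0=0, bit4=1 (has a 0) -> no
Op 10: query rat -> checks bit4=1, bit5=1 (all 1) -> maybe
Op 11: query hen -> checks bit0=0, bit3=1, bit5=1 (has a 0) -> no
Query results in order: maybe maybe maybe maybe maybe no no maybe no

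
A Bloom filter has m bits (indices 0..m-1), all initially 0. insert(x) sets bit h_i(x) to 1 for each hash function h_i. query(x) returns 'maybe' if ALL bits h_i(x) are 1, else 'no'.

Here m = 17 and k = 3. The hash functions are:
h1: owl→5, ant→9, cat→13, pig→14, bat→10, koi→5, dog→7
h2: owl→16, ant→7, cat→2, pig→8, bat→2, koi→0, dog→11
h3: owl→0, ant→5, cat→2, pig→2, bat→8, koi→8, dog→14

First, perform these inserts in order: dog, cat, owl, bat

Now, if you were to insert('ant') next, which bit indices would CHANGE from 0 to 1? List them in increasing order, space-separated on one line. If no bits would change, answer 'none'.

Answer: 9

Derivation:
Start: bits=00000000000000000
After insert 'dog': sets bits 7 11 14 -> bits=00000001000100100
After insert 'cat': sets bits 2 13 -> bits=00100001000101100
After insert 'owl': sets bits 0 5 16 -> bits=10100101000101101
After insert 'bat': sets bits 2 8 10 -> bits=10100101101101101
insert 'ant' would touch bits 5 7 9; currently bit5=1, bit7=1, bit9=0
Bits that are 0 among those (would change 0->1): 9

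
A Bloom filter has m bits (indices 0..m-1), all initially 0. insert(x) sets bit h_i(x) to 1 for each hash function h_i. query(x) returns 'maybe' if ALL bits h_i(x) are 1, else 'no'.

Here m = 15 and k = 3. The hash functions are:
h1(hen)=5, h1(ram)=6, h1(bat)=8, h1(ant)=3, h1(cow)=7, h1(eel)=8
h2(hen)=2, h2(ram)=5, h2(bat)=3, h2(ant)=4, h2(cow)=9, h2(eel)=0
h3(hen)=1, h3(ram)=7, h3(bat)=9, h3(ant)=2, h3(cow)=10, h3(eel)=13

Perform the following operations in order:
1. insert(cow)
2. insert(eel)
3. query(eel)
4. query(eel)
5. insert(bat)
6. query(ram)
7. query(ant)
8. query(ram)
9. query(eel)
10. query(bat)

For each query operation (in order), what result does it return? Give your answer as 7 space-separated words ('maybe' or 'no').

Start: bits=000000000000000
Op 1: insert cow -> sets bits 7 9 10 -> bits=000000010110000
Op 2: insert eel -> sets bits 0 8 13 -> bits=100000011110010
Op 3: query eel -> checks bit0=1, bit8=1, bit13=1 (all 1) -> maybe
Op 4: query eel -> checks bit0=1, bit8=1, bit13=1 (all 1) -> maybe
Op 5: insert bat -> sets bits 3 8 9 -> bits=100100011110010
Op 6: query ram -> checks bit5=0, bit6=0, bit7=1 (has a 0) -> no
Op 7: query ant -> checks bit2=0, bit3=1, bit4=0 (has a 0) -> no
Op 8: query ram -> checks bit5=0, bit6=0, bit7=1 (has a 0) -> no
Op 9: query eel -> checks bit0=1, bit8=1, bit13=1 (all 1) -> maybe
Op 10: query bat -> checks bit3=1, bit8=1, bit9=1 (all 1) -> maybe
Query results in order: maybe maybe no no no maybe maybe

Answer: maybe maybe no no no maybe maybe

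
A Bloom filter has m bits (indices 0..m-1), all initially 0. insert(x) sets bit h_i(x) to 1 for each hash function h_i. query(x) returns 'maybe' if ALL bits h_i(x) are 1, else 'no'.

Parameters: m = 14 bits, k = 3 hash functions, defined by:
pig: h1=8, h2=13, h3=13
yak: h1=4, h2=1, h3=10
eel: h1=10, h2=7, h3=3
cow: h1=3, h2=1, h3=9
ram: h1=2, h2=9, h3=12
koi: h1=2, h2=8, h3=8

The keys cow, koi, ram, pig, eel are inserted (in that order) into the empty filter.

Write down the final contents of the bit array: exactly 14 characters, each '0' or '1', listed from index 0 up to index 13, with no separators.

Start: bits=00000000000000
After insert 'cow': sets bits 1 3 9 -> bits=01010000010000
After insert 'koi': sets bits 2 8 -> bits=01110000110000
After insert 'ram': sets bits 2 9 12 -> bits=01110000110010
After insert 'pig': sets bits 8 13 -> bits=01110000110011
After insert 'eel': sets bits 3 7 10 -> bits=01110001111011

Answer: 01110001111011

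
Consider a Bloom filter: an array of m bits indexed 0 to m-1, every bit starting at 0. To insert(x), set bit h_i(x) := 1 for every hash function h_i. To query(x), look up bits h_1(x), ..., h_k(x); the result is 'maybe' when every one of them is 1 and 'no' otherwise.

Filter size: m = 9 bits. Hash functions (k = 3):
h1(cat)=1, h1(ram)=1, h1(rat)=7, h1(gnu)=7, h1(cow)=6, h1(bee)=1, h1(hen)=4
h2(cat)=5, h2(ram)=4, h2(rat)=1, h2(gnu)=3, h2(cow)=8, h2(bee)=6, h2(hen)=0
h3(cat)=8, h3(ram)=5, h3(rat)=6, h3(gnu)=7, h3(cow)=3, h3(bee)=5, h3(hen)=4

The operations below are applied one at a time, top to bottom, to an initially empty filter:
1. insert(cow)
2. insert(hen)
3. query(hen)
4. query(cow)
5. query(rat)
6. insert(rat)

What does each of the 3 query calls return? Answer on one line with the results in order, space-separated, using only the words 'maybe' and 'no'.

Answer: maybe maybe no

Derivation:
Start: bits=000000000
Op 1: insert cow -> sets bits 3 6 8 -> bits=000100101
Op 2: insert hen -> sets bits 0 4 -> bits=100110101
Op 3: query hen -> checks bit0=1, bit4=1 (all 1) -> maybe
Op 4: query cow -> checks bit3=1, bit6=1, bit8=1 (all 1) -> maybe
Op 5: query rat -> checks bit1=0, bit6=1, bit7=0 (has a 0) -> no
Op 6: insert rat -> sets bits 1 6 7 -> bits=110110111
Query results in order: maybe maybe no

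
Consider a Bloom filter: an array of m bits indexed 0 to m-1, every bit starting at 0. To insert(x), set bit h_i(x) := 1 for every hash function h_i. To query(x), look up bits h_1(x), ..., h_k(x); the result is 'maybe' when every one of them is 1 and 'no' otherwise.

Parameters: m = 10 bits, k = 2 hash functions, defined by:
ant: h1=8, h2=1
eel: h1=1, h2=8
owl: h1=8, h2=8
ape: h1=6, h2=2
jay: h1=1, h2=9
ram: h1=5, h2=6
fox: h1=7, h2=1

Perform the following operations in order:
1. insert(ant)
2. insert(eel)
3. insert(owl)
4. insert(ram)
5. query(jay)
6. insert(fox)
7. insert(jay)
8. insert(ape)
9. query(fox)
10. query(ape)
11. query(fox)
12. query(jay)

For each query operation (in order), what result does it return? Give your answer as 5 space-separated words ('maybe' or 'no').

Answer: no maybe maybe maybe maybe

Derivation:
Start: bits=0000000000
Op 1: insert ant -> sets bits 1 8 -> bits=0100000010
Op 2: insert eel -> sets bits 1 8 -> bits=0100000010
Op 3: insert owl -> sets bits 8 -> bits=0100000010
Op 4: insert ram -> sets bits 5 6 -> bits=0100011010
Op 5: query jay -> checks bit1=1, bit9=0 (has a 0) -> no
Op 6: insert fox -> sets bits 1 7 -> bits=0100011110
Op 7: insert jay -> sets bits 1 9 -> bits=0100011111
Op 8: insert ape -> sets bits 2 6 -> bits=0110011111
Op 9: query fox -> checks bit1=1, bit7=1 (all 1) -> maybe
Op 10: query ape -> checks bit2=1, bit6=1 (all 1) -> maybe
Op 11: query fox -> checks bit1=1, bit7=1 (all 1) -> maybe
Op 12: query jay -> checks bit1=1, bit9=1 (all 1) -> maybe
Query results in order: no maybe maybe maybe maybe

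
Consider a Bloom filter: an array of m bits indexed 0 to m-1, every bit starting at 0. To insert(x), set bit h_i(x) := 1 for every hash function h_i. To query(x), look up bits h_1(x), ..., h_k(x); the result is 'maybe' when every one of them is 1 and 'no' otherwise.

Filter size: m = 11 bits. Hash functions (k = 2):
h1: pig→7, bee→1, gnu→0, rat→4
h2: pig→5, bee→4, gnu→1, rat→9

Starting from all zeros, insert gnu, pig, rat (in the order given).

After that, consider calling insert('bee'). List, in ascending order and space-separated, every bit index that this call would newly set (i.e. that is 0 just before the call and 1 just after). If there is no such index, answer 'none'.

Answer: none

Derivation:
Start: bits=00000000000
After insert 'gnu': sets bits 0 1 -> bits=11000000000
After insert 'pig': sets bits 5 7 -> bits=11000101000
After insert 'rat': sets bits 4 9 -> bits=11001101010
insert 'bee' would touch bits 1 4; currently bit1=1, bit4=1
Bits that are 0 among those (would change 0->1): none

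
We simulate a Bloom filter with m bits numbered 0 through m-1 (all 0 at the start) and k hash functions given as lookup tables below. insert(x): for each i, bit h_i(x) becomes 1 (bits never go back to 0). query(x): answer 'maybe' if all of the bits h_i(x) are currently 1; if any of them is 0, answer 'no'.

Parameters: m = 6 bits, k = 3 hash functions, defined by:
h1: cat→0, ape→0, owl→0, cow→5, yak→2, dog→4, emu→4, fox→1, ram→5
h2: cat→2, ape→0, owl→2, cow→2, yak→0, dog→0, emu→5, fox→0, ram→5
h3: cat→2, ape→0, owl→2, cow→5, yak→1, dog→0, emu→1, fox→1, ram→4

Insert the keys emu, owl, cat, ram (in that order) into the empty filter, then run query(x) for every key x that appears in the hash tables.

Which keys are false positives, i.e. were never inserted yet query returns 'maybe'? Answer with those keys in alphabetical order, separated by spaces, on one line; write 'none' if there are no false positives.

Start: bits=000000
After insert 'emu': sets bits 1 4 5 -> bits=010011
After insert 'owl': sets bits 0 2 -> bits=111011
After insert 'cat': sets bits 0 2 -> bits=111011
After insert 'ram': sets bits 4 5 -> bits=111011
Not inserted: ape cow dog fox yak — query each against bits=111011:
query ape: checks bit0=1 (all 1) -> maybe => FALSE POSITIVE
query cow: checks bit2=1, bit5=1 (all 1) -> maybe => FALSE POSITIVE
query dog: checks bit0=1, bit4=1 (all 1) -> maybe => FALSE POSITIVE
query fox: checks bit0=1, bit1=1 (all 1) -> maybe => FALSE POSITIVE
query yak: checks bit0=1, bit1=1, bit2=1 (all 1) -> maybe => FALSE POSITIVE
False positives (alphabetical): ape cow dog fox yak

Answer: ape cow dog fox yak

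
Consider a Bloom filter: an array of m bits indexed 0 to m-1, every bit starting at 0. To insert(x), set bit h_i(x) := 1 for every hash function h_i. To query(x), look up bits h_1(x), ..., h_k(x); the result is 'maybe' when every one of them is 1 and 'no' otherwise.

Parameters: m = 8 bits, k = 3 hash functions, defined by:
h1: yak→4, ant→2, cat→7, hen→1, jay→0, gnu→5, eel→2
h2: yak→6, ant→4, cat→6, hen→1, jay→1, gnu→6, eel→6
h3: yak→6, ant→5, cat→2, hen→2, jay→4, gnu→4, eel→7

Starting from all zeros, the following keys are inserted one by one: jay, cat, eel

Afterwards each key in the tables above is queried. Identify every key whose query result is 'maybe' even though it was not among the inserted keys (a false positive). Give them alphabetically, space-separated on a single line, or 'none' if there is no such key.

Answer: hen yak

Derivation:
Start: bits=00000000
After insert 'jay': sets bits 0 1 4 -> bits=11001000
After insert 'cat': sets bits 2 6 7 -> bits=11101011
After insert 'eel': sets bits 2 6 7 -> bits=11101011
Not inserted: ant gnu hen yak — query each against bits=11101011:
query ant: checks bit2=1, bit4=1, bit5=0 (has a 0) -> no => not a false positive
query gnu: checks bit4=1, bit5=0, bit6=1 (has a 0) -> no => not a false positive
query hen: checks bit1=1, bit2=1 (all 1) -> maybe => FALSE POSITIVE
query yak: checks bit4=1, bit6=1 (all 1) -> maybe => FALSE POSITIVE
False positives (alphabetical): hen yak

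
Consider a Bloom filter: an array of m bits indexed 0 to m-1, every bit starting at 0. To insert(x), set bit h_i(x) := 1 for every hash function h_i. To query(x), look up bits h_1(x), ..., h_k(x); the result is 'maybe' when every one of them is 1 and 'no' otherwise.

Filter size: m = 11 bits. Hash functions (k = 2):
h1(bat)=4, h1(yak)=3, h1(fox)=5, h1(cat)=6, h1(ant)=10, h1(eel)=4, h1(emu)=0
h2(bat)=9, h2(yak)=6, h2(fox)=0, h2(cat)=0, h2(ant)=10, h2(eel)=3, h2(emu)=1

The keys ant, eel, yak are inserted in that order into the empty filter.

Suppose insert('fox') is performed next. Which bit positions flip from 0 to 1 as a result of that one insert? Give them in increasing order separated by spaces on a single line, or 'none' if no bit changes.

Answer: 0 5

Derivation:
Start: bits=00000000000
After insert 'ant': sets bits 10 -> bits=00000000001
After insert 'eel': sets bits 3 4 -> bits=00011000001
After insert 'yak': sets bits 3 6 -> bits=00011010001
insert 'fox' would touch bits 0 5; currently bit0=0, bit5=0
Bits that are 0 among those (would change 0->1): 0 5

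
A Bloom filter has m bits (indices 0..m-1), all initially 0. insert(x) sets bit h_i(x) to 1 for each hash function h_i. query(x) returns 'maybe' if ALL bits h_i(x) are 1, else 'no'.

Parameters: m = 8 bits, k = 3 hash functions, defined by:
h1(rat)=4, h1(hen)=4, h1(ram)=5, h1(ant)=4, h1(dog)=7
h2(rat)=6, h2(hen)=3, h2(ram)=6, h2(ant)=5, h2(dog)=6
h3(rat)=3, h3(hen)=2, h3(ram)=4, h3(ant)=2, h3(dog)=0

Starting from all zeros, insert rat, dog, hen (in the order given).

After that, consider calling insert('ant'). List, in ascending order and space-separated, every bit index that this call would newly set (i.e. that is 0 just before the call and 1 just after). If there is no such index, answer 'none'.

Answer: 5

Derivation:
Start: bits=00000000
After insert 'rat': sets bits 3 4 6 -> bits=00011010
After insert 'dog': sets bits 0 6 7 -> bits=10011011
After insert 'hen': sets bits 2 3 4 -> bits=10111011
insert 'ant' would touch bits 2 4 5; currently bit2=1, bit4=1, bit5=0
Bits that are 0 among those (would change 0->1): 5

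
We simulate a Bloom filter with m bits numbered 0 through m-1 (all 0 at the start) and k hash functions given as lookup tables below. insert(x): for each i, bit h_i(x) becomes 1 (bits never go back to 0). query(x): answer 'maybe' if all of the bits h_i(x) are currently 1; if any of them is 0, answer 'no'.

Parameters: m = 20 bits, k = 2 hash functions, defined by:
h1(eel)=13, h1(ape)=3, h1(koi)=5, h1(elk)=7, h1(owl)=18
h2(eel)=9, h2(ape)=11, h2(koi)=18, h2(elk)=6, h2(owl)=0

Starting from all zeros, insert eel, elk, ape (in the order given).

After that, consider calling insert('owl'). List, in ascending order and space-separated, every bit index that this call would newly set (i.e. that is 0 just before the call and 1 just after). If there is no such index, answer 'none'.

Start: bits=00000000000000000000
After insert 'eel': sets bits 9 13 -> bits=00000000010001000000
After insert 'elk': sets bits 6 7 -> bits=00000011010001000000
After insert 'ape': sets bits 3 11 -> bits=00010011010101000000
insert 'owl' would touch bits 0 18; currently bit0=0, bit18=0
Bits that are 0 among those (would change 0->1): 0 18

Answer: 0 18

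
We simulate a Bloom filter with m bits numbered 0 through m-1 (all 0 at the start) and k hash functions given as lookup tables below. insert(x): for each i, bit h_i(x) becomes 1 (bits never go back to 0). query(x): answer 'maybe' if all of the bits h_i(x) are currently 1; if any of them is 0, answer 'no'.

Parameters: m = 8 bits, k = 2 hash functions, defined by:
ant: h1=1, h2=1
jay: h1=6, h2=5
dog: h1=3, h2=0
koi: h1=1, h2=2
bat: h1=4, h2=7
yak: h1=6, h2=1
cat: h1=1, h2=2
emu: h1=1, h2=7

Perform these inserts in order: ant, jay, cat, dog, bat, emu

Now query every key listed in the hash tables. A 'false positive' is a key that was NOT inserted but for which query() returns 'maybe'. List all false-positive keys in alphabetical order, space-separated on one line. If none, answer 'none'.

Start: bits=00000000
After insert 'ant': sets bits 1 -> bits=01000000
After insert 'jay': sets bits 5 6 -> bits=01000110
After insert 'cat': sets bits 1 2 -> bits=01100110
After insert 'dog': sets bits 0 3 -> bits=11110110
After insert 'bat': sets bits 4 7 -> bits=11111111
After insert 'emu': sets bits 1 7 -> bits=11111111
Not inserted: koi yak — query each against bits=11111111:
query koi: checks bit1=1, bit2=1 (all 1) -> maybe => FALSE POSITIVE
query yak: checks bit1=1, bit6=1 (all 1) -> maybe => FALSE POSITIVE
False positives (alphabetical): koi yak

Answer: koi yak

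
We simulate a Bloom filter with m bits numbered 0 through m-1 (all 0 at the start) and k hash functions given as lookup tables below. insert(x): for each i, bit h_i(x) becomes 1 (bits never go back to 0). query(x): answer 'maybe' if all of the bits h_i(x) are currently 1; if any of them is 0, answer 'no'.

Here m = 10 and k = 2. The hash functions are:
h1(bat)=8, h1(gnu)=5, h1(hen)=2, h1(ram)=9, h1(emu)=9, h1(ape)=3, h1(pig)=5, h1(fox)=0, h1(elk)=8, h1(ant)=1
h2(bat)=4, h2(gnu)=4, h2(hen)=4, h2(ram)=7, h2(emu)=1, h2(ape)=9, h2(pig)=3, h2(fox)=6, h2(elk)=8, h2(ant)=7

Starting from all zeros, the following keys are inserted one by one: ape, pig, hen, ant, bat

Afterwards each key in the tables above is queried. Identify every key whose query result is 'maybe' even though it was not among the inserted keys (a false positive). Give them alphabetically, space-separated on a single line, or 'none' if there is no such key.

Start: bits=0000000000
After insert 'ape': sets bits 3 9 -> bits=0001000001
After insert 'pig': sets bits 3 5 -> bits=0001010001
After insert 'hen': sets bits 2 4 -> bits=0011110001
After insert 'ant': sets bits 1 7 -> bits=0111110101
After insert 'bat': sets bits 4 8 -> bits=0111110111
Not inserted: elk emu fox gnu ram — query each against bits=0111110111:
query elk: checks bit8=1 (all 1) -> maybe => FALSE POSITIVE
query emu: checks bit1=1, bit9=1 (all 1) -> maybe => FALSE POSITIVE
query fox: checks bit0=0, bit6=0 (has a 0) -> no => not a false positive
query gnu: checks bit4=1, bit5=1 (all 1) -> maybe => FALSE POSITIVE
query ram: checks bit7=1, bit9=1 (all 1) -> maybe => FALSE POSITIVE
False positives (alphabetical): elk emu gnu ram

Answer: elk emu gnu ram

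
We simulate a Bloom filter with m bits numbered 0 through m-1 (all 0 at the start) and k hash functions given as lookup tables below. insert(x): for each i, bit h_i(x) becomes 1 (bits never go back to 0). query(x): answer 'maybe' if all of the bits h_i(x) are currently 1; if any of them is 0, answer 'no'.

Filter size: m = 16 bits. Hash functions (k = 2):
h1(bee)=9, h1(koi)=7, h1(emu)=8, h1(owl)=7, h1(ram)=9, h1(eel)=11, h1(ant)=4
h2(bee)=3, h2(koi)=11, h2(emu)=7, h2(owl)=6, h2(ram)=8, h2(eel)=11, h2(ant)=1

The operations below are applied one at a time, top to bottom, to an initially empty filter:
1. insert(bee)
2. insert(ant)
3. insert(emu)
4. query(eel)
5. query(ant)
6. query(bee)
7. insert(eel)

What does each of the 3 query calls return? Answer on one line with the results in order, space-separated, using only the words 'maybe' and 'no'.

Answer: no maybe maybe

Derivation:
Start: bits=0000000000000000
Op 1: insert bee -> sets bits 3 9 -> bits=0001000001000000
Op 2: insert ant -> sets bits 1 4 -> bits=0101100001000000
Op 3: insert emu -> sets bits 7 8 -> bits=0101100111000000
Op 4: query eel -> checks bit11=0 (has a 0) -> no
Op 5: query ant -> checks bit1=1, bit4=1 (all 1) -> maybe
Op 6: query bee -> checks bit3=1, bit9=1 (all 1) -> maybe
Op 7: insert eel -> sets bits 11 -> bits=0101100111010000
Query results in order: no maybe maybe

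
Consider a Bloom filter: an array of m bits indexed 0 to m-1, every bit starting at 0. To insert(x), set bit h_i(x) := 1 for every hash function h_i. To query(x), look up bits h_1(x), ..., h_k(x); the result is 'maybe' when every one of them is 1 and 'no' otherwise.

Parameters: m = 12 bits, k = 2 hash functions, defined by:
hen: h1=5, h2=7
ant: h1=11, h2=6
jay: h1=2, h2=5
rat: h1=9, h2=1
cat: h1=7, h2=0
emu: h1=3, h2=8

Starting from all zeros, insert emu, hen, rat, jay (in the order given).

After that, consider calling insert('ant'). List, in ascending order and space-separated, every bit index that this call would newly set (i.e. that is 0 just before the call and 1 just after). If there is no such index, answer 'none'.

Start: bits=000000000000
After insert 'emu': sets bits 3 8 -> bits=000100001000
After insert 'hen': sets bits 5 7 -> bits=000101011000
After insert 'rat': sets bits 1 9 -> bits=010101011100
After insert 'jay': sets bits 2 5 -> bits=011101011100
insert 'ant' would touch bits 6 11; currently bit6=0, bit11=0
Bits that are 0 among those (would change 0->1): 6 11

Answer: 6 11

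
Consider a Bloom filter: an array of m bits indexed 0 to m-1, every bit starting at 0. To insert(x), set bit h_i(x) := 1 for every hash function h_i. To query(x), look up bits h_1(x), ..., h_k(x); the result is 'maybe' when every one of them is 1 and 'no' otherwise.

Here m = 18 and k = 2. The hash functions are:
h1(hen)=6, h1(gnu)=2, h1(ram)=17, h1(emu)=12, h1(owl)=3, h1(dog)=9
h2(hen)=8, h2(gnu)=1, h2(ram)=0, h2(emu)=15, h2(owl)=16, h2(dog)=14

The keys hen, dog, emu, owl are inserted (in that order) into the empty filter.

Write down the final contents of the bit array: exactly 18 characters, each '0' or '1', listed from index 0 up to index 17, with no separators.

Start: bits=000000000000000000
After insert 'hen': sets bits 6 8 -> bits=000000101000000000
After insert 'dog': sets bits 9 14 -> bits=000000101100001000
After insert 'emu': sets bits 12 15 -> bits=000000101100101100
After insert 'owl': sets bits 3 16 -> bits=000100101100101110

Answer: 000100101100101110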